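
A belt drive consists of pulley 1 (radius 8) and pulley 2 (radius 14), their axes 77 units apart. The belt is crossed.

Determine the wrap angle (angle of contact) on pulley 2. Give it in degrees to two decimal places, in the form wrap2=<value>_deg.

crossed belt: β = asin((r1+r2)/C) = asin(22/77) = 16.6015°
wrap1 = wrap2 = π + 2β = 213.2031°

wrap2=213.20_deg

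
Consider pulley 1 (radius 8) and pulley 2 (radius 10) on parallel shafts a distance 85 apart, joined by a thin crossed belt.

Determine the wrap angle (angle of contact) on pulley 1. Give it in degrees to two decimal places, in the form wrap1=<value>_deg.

wrap1=204.45_deg

crossed belt: β = asin((r1+r2)/C) = asin(18/85) = 12.2258°
wrap1 = wrap2 = π + 2β = 204.4516°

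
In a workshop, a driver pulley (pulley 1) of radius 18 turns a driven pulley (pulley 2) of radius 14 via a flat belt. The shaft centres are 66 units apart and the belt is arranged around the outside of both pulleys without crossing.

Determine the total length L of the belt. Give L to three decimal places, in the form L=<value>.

open belt: β = asin((r2−r1)/C) = asin(-4/66) = -3.4746°
wrap1 = π − 2β = 186.9492°
wrap2 = π + 2β = 173.0508°
tangent length = C·cosβ = 65.8787
L = r1·wrap1 + r2·wrap2 + 2·C·cosβ = 18·3.2629 + 14·3.0203 + 2·65.8787 = 232.7735

L=232.773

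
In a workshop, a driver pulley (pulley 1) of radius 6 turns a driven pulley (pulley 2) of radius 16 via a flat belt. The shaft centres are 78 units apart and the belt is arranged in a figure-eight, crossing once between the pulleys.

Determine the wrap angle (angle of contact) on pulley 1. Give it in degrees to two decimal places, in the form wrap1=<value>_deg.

wrap1=212.77_deg

crossed belt: β = asin((r1+r2)/C) = asin(22/78) = 16.3827°
wrap1 = wrap2 = π + 2β = 212.7653°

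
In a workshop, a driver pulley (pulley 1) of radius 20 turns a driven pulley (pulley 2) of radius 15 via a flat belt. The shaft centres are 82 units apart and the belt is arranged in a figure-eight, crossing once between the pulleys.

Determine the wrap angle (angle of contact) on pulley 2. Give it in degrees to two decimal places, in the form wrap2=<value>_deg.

wrap2=230.53_deg

crossed belt: β = asin((r1+r2)/C) = asin(35/82) = 25.2665°
wrap1 = wrap2 = π + 2β = 230.5330°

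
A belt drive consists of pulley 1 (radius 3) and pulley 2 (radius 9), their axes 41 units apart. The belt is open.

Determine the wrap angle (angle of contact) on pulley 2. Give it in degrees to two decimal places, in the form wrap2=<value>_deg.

wrap2=196.83_deg

open belt: β = asin((r2−r1)/C) = asin(6/41) = 8.4150°
wrap1 = π − 2β = 163.1701°
wrap2 = π + 2β = 196.8299°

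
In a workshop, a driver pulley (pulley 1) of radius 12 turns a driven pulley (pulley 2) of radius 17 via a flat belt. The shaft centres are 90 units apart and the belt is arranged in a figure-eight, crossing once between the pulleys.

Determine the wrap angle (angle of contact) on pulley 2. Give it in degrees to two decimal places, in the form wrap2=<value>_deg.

wrap2=217.59_deg

crossed belt: β = asin((r1+r2)/C) = asin(29/90) = 18.7974°
wrap1 = wrap2 = π + 2β = 217.5947°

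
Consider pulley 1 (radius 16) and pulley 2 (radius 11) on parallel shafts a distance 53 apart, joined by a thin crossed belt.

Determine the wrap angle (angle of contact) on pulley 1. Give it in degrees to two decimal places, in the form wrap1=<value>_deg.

wrap1=241.25_deg

crossed belt: β = asin((r1+r2)/C) = asin(27/53) = 30.6261°
wrap1 = wrap2 = π + 2β = 241.2523°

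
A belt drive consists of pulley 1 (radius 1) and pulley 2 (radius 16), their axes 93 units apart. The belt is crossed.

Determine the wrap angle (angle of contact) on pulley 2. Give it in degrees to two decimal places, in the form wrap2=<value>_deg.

wrap2=201.07_deg

crossed belt: β = asin((r1+r2)/C) = asin(17/93) = 10.5326°
wrap1 = wrap2 = π + 2β = 201.0653°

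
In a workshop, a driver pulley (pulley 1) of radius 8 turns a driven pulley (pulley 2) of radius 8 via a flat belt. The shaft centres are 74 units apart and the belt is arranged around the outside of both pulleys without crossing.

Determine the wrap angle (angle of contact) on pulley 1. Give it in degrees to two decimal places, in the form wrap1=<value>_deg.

open belt: β = asin((r2−r1)/C) = asin(0/74) = 0.0000°
wrap1 = π − 2β = 180.0000°
wrap2 = π + 2β = 180.0000°

wrap1=180.00_deg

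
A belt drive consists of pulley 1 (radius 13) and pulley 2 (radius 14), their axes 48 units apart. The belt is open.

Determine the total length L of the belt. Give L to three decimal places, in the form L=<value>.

open belt: β = asin((r2−r1)/C) = asin(1/48) = 1.1937°
wrap1 = π − 2β = 177.6125°
wrap2 = π + 2β = 182.3875°
tangent length = C·cosβ = 47.9896
L = r1·wrap1 + r2·wrap2 + 2·C·cosβ = 13·3.0999 + 14·3.1833 + 2·47.9896 = 180.8438

L=180.844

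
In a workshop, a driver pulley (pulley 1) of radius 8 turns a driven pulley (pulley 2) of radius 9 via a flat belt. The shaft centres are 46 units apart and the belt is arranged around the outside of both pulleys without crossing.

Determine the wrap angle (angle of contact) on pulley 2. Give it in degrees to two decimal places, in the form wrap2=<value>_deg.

open belt: β = asin((r2−r1)/C) = asin(1/46) = 1.2457°
wrap1 = π − 2β = 177.5087°
wrap2 = π + 2β = 182.4913°

wrap2=182.49_deg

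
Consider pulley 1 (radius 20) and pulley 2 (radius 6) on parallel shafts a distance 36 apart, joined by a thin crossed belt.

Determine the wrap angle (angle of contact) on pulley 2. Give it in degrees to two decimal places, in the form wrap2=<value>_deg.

crossed belt: β = asin((r1+r2)/C) = asin(26/36) = 46.2383°
wrap1 = wrap2 = π + 2β = 272.4765°

wrap2=272.48_deg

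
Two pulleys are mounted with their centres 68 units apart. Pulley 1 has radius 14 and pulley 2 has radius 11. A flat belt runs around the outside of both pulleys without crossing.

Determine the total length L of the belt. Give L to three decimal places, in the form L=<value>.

L=214.672

open belt: β = asin((r2−r1)/C) = asin(-3/68) = -2.5286°
wrap1 = π − 2β = 185.0572°
wrap2 = π + 2β = 174.9428°
tangent length = C·cosβ = 67.9338
L = r1·wrap1 + r2·wrap2 + 2·C·cosβ = 14·3.2299 + 11·3.0533 + 2·67.9338 = 214.6722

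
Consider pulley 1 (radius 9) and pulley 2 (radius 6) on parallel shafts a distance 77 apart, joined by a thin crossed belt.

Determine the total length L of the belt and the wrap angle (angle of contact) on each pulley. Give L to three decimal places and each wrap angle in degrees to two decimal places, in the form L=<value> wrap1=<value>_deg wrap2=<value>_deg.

L=204.055 wrap1=202.47_deg wrap2=202.47_deg

crossed belt: β = asin((r1+r2)/C) = asin(15/77) = 11.2333°
wrap1 = wrap2 = π + 2β = 202.4667°
tangent length = C·cosβ = 75.5248
L = (r1+r2)·wrap + 2·C·cosβ = 15·3.5337 + 2·75.5248 = 204.0553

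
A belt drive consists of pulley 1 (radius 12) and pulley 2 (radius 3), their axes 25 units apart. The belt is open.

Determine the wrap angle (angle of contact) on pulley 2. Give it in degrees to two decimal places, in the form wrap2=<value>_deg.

open belt: β = asin((r2−r1)/C) = asin(-9/25) = -21.1002°
wrap1 = π − 2β = 222.2004°
wrap2 = π + 2β = 137.7996°

wrap2=137.80_deg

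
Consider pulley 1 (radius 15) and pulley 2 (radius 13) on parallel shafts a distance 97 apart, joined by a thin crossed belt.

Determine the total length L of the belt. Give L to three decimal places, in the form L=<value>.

crossed belt: β = asin((r1+r2)/C) = asin(28/97) = 16.7777°
wrap1 = wrap2 = π + 2β = 213.5555°
tangent length = C·cosβ = 92.8709
L = (r1+r2)·wrap + 2·C·cosβ = 28·3.7272 + 2·92.8709 = 290.1046

L=290.105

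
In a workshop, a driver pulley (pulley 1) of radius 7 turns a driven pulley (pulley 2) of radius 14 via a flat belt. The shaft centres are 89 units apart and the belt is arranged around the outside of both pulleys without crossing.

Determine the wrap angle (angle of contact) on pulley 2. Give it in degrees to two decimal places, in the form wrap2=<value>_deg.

open belt: β = asin((r2−r1)/C) = asin(7/89) = 4.5111°
wrap1 = π − 2β = 170.9779°
wrap2 = π + 2β = 189.0221°

wrap2=189.02_deg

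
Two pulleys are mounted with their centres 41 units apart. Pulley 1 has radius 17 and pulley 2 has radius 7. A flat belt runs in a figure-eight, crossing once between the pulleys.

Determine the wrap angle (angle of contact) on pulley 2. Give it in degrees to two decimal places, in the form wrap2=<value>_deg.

wrap2=251.66_deg

crossed belt: β = asin((r1+r2)/C) = asin(24/41) = 35.8288°
wrap1 = wrap2 = π + 2β = 251.6577°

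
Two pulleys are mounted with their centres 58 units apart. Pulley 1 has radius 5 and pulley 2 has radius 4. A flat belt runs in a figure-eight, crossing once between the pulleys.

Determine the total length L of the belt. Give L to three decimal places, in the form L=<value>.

L=145.674

crossed belt: β = asin((r1+r2)/C) = asin(9/58) = 8.9268°
wrap1 = wrap2 = π + 2β = 197.8536°
tangent length = C·cosβ = 57.2975
L = (r1+r2)·wrap + 2·C·cosβ = 9·3.4532 + 2·57.2975 = 145.6737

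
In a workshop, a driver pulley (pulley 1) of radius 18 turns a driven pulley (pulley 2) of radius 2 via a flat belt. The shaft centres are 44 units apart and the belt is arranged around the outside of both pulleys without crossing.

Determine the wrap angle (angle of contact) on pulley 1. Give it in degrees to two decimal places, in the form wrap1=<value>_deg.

wrap1=222.65_deg

open belt: β = asin((r2−r1)/C) = asin(-16/44) = -21.3237°
wrap1 = π − 2β = 222.6474°
wrap2 = π + 2β = 137.3526°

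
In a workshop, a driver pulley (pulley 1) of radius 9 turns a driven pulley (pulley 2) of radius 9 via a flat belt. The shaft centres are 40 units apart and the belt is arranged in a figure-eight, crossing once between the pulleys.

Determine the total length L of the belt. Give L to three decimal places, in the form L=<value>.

L=144.795

crossed belt: β = asin((r1+r2)/C) = asin(18/40) = 26.7437°
wrap1 = wrap2 = π + 2β = 233.4874°
tangent length = C·cosβ = 35.7211
L = (r1+r2)·wrap + 2·C·cosβ = 18·4.0751 + 2·35.7211 = 144.7945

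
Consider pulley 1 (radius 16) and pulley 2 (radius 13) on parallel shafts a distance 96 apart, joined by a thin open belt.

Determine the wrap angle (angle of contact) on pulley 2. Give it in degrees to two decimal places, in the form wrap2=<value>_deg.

open belt: β = asin((r2−r1)/C) = asin(-3/96) = -1.7908°
wrap1 = π − 2β = 183.5816°
wrap2 = π + 2β = 176.4184°

wrap2=176.42_deg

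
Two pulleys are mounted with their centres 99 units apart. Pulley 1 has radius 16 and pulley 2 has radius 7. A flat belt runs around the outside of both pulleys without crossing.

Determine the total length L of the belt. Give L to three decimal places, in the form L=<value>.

open belt: β = asin((r2−r1)/C) = asin(-9/99) = -5.2159°
wrap1 = π − 2β = 190.4318°
wrap2 = π + 2β = 169.5682°
tangent length = C·cosβ = 98.5901
L = r1·wrap1 + r2·wrap2 + 2·C·cosβ = 16·3.3237 + 7·2.9595 + 2·98.5901 = 271.0754

L=271.075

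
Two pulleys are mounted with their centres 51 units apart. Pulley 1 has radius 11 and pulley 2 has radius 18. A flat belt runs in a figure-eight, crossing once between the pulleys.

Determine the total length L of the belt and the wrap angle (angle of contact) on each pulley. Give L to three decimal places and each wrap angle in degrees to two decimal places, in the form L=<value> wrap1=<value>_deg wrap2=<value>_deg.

crossed belt: β = asin((r1+r2)/C) = asin(29/51) = 34.6546°
wrap1 = wrap2 = π + 2β = 249.3091°
tangent length = C·cosβ = 41.9524
L = (r1+r2)·wrap + 2·C·cosβ = 29·4.3513 + 2·41.9524 = 210.0914

L=210.091 wrap1=249.31_deg wrap2=249.31_deg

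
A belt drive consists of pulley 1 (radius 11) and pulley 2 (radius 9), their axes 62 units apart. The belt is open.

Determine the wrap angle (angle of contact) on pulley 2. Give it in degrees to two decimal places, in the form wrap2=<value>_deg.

wrap2=176.30_deg

open belt: β = asin((r2−r1)/C) = asin(-2/62) = -1.8486°
wrap1 = π − 2β = 183.6971°
wrap2 = π + 2β = 176.3029°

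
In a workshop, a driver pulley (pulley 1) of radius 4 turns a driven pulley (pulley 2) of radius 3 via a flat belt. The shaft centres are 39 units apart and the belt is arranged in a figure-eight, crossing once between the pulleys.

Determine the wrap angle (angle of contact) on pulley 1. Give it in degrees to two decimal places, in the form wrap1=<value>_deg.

wrap1=200.68_deg

crossed belt: β = asin((r1+r2)/C) = asin(7/39) = 10.3399°
wrap1 = wrap2 = π + 2β = 200.6798°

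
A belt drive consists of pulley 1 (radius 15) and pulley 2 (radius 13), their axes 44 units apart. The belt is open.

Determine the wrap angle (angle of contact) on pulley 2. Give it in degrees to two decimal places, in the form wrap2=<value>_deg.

open belt: β = asin((r2−r1)/C) = asin(-2/44) = -2.6053°
wrap1 = π − 2β = 185.2105°
wrap2 = π + 2β = 174.7895°

wrap2=174.79_deg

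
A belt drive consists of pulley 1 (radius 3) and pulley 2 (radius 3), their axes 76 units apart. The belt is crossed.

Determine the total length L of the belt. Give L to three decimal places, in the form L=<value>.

L=171.323

crossed belt: β = asin((r1+r2)/C) = asin(6/76) = 4.5281°
wrap1 = wrap2 = π + 2β = 189.0561°
tangent length = C·cosβ = 75.7628
L = (r1+r2)·wrap + 2·C·cosβ = 6·3.2997 + 2·75.7628 = 171.3235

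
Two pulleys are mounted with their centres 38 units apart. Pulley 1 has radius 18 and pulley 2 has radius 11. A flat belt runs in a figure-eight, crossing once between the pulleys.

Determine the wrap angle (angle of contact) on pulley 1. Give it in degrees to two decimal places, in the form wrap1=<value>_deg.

wrap1=279.49_deg

crossed belt: β = asin((r1+r2)/C) = asin(29/38) = 49.7434°
wrap1 = wrap2 = π + 2β = 279.4868°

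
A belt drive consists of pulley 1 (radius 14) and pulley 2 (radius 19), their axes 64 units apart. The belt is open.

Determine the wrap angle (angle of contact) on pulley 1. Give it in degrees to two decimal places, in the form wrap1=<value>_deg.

open belt: β = asin((r2−r1)/C) = asin(5/64) = 4.4808°
wrap1 = π − 2β = 171.0384°
wrap2 = π + 2β = 188.9616°

wrap1=171.04_deg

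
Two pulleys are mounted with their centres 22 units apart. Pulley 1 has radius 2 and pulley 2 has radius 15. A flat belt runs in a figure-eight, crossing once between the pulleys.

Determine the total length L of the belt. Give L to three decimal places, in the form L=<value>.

crossed belt: β = asin((r1+r2)/C) = asin(17/22) = 50.5994°
wrap1 = wrap2 = π + 2β = 281.1989°
tangent length = C·cosβ = 13.9642
L = (r1+r2)·wrap + 2·C·cosβ = 17·4.9078 + 2·13.9642 = 111.3619

L=111.362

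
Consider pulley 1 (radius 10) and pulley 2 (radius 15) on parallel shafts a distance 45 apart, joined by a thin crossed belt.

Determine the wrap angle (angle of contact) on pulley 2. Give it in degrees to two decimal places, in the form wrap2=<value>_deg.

crossed belt: β = asin((r1+r2)/C) = asin(25/45) = 33.7490°
wrap1 = wrap2 = π + 2β = 247.4980°

wrap2=247.50_deg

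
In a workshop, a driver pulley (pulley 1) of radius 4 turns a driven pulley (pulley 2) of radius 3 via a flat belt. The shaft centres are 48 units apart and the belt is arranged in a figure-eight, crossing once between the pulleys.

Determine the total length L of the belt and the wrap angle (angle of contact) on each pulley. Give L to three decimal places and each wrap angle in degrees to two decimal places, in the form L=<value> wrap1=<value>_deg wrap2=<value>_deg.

L=119.014 wrap1=196.77_deg wrap2=196.77_deg

crossed belt: β = asin((r1+r2)/C) = asin(7/48) = 8.3855°
wrap1 = wrap2 = π + 2β = 196.7711°
tangent length = C·cosβ = 47.4868
L = (r1+r2)·wrap + 2·C·cosβ = 7·3.4343 + 2·47.4868 = 119.0138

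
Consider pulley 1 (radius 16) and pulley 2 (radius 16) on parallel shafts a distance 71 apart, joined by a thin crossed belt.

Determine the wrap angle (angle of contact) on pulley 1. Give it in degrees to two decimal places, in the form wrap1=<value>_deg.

crossed belt: β = asin((r1+r2)/C) = asin(32/71) = 26.7889°
wrap1 = wrap2 = π + 2β = 233.5778°

wrap1=233.58_deg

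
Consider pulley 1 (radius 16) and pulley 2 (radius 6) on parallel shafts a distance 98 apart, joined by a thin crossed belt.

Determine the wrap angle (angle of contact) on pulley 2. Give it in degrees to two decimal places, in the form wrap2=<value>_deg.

crossed belt: β = asin((r1+r2)/C) = asin(22/98) = 12.9729°
wrap1 = wrap2 = π + 2β = 205.9458°

wrap2=205.95_deg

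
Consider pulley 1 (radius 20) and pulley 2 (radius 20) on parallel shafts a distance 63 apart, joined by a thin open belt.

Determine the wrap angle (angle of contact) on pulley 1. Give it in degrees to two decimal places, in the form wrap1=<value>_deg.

wrap1=180.00_deg

open belt: β = asin((r2−r1)/C) = asin(0/63) = 0.0000°
wrap1 = π − 2β = 180.0000°
wrap2 = π + 2β = 180.0000°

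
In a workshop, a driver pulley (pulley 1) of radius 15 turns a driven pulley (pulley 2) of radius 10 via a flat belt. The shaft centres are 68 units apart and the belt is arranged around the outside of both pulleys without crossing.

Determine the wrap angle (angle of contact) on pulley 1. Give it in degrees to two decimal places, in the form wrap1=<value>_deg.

wrap1=188.43_deg

open belt: β = asin((r2−r1)/C) = asin(-5/68) = -4.2167°
wrap1 = π − 2β = 188.4335°
wrap2 = π + 2β = 171.5665°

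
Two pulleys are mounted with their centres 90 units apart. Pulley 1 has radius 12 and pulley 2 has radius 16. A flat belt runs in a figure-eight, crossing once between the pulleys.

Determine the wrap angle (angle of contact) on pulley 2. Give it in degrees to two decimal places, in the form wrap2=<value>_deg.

crossed belt: β = asin((r1+r2)/C) = asin(28/90) = 18.1262°
wrap1 = wrap2 = π + 2β = 216.2524°

wrap2=216.25_deg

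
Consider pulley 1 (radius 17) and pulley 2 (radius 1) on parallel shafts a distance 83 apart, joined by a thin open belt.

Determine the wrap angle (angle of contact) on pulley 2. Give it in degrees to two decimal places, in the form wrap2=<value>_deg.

open belt: β = asin((r2−r1)/C) = asin(-16/83) = -11.1145°
wrap1 = π − 2β = 202.2291°
wrap2 = π + 2β = 157.7709°

wrap2=157.77_deg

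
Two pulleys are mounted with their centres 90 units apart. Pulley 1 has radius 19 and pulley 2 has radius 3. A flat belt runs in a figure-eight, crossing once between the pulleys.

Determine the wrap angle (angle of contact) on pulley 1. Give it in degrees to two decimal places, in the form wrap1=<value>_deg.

wrap1=208.30_deg

crossed belt: β = asin((r1+r2)/C) = asin(22/90) = 14.1490°
wrap1 = wrap2 = π + 2β = 208.2980°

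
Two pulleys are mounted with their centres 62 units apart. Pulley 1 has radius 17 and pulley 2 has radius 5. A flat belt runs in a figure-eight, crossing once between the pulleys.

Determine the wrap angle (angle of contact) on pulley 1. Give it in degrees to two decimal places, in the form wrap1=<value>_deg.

crossed belt: β = asin((r1+r2)/C) = asin(22/62) = 20.7836°
wrap1 = wrap2 = π + 2β = 221.5671°

wrap1=221.57_deg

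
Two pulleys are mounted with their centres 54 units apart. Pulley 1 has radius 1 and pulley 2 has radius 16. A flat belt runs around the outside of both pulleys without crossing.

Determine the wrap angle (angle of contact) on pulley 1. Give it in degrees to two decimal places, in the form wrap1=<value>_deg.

wrap1=147.74_deg

open belt: β = asin((r2−r1)/C) = asin(15/54) = 16.1276°
wrap1 = π − 2β = 147.7448°
wrap2 = π + 2β = 212.2552°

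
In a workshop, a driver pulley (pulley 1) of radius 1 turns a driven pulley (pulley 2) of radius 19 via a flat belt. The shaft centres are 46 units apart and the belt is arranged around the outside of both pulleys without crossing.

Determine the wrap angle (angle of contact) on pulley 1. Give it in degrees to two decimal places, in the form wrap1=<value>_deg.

open belt: β = asin((r2−r1)/C) = asin(18/46) = 23.0357°
wrap1 = π − 2β = 133.9286°
wrap2 = π + 2β = 226.0714°

wrap1=133.93_deg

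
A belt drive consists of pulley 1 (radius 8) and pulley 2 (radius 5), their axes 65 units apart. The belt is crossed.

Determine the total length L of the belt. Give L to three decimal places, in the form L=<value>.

L=173.449

crossed belt: β = asin((r1+r2)/C) = asin(13/65) = 11.5370°
wrap1 = wrap2 = π + 2β = 203.0739°
tangent length = C·cosβ = 63.6867
L = (r1+r2)·wrap + 2·C·cosβ = 13·3.5443 + 2·63.6867 = 173.4495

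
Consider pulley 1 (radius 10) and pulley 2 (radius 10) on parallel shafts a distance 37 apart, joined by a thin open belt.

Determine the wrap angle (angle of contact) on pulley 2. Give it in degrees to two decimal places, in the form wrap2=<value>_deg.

wrap2=180.00_deg

open belt: β = asin((r2−r1)/C) = asin(0/37) = 0.0000°
wrap1 = π − 2β = 180.0000°
wrap2 = π + 2β = 180.0000°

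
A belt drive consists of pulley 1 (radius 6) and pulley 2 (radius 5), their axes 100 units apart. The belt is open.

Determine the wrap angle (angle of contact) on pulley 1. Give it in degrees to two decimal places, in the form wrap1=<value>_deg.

wrap1=181.15_deg

open belt: β = asin((r2−r1)/C) = asin(-1/100) = -0.5730°
wrap1 = π − 2β = 181.1459°
wrap2 = π + 2β = 178.8541°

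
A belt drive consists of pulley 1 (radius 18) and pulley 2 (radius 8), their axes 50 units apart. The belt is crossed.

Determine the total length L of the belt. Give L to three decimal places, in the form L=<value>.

L=195.534

crossed belt: β = asin((r1+r2)/C) = asin(26/50) = 31.3323°
wrap1 = wrap2 = π + 2β = 242.6645°
tangent length = C·cosβ = 42.7083
L = (r1+r2)·wrap + 2·C·cosβ = 26·4.2353 + 2·42.7083 = 195.5343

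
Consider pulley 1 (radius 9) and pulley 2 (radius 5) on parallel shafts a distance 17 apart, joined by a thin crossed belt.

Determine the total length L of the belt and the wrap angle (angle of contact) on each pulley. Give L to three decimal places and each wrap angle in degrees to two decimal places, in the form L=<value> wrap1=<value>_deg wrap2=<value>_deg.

L=90.363 wrap1=290.88_deg wrap2=290.88_deg

crossed belt: β = asin((r1+r2)/C) = asin(14/17) = 55.4397°
wrap1 = wrap2 = π + 2β = 290.8794°
tangent length = C·cosβ = 9.6437
L = (r1+r2)·wrap + 2·C·cosβ = 14·5.0768 + 2·9.6437 = 90.3625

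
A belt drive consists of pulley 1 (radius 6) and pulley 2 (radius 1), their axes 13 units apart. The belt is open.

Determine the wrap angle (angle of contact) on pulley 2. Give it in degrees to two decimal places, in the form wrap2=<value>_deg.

open belt: β = asin((r2−r1)/C) = asin(-5/13) = -22.6199°
wrap1 = π − 2β = 225.2397°
wrap2 = π + 2β = 134.7603°

wrap2=134.76_deg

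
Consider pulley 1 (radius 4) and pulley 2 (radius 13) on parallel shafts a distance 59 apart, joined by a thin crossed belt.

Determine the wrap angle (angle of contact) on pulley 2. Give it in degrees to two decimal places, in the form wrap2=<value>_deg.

wrap2=213.49_deg

crossed belt: β = asin((r1+r2)/C) = asin(17/59) = 16.7464°
wrap1 = wrap2 = π + 2β = 213.4927°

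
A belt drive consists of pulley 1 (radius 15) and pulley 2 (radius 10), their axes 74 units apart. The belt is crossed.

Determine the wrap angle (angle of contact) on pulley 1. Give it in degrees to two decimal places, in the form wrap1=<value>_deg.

crossed belt: β = asin((r1+r2)/C) = asin(25/74) = 19.7452°
wrap1 = wrap2 = π + 2β = 219.4904°

wrap1=219.49_deg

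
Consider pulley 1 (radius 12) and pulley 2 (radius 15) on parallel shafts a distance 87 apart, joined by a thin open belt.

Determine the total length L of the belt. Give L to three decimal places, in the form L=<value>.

L=258.926

open belt: β = asin((r2−r1)/C) = asin(3/87) = 1.9761°
wrap1 = π − 2β = 176.0478°
wrap2 = π + 2β = 183.9522°
tangent length = C·cosβ = 86.9483
L = r1·wrap1 + r2·wrap2 + 2·C·cosβ = 12·3.0726 + 15·3.2106 + 2·86.9483 = 258.9265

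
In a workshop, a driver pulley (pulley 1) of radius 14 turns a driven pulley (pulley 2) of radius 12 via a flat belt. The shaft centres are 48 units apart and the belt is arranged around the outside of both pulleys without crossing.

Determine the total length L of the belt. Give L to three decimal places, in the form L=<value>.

open belt: β = asin((r2−r1)/C) = asin(-2/48) = -2.3880°
wrap1 = π − 2β = 184.7760°
wrap2 = π + 2β = 175.2240°
tangent length = C·cosβ = 47.9583
L = r1·wrap1 + r2·wrap2 + 2·C·cosβ = 14·3.2250 + 12·3.0582 + 2·47.9583 = 177.7648

L=177.765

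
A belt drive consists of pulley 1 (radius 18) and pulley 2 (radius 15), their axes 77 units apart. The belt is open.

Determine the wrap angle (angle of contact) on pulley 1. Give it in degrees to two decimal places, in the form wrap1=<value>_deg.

wrap1=184.47_deg

open belt: β = asin((r2−r1)/C) = asin(-3/77) = -2.2329°
wrap1 = π − 2β = 184.4657°
wrap2 = π + 2β = 175.5343°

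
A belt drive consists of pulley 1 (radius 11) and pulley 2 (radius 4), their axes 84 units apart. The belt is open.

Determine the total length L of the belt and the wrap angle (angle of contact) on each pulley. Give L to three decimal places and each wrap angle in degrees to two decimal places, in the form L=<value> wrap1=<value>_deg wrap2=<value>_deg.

L=215.708 wrap1=189.56_deg wrap2=170.44_deg

open belt: β = asin((r2−r1)/C) = asin(-7/84) = -4.7802°
wrap1 = π − 2β = 189.5604°
wrap2 = π + 2β = 170.4396°
tangent length = C·cosβ = 83.7078
L = r1·wrap1 + r2·wrap2 + 2·C·cosβ = 11·3.3085 + 4·2.9747 + 2·83.7078 = 215.7076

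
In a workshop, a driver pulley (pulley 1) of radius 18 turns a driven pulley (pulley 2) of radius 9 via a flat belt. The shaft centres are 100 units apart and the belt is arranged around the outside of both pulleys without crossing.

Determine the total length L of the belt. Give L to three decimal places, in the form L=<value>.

L=285.634

open belt: β = asin((r2−r1)/C) = asin(-9/100) = -5.1636°
wrap1 = π − 2β = 190.3272°
wrap2 = π + 2β = 169.6728°
tangent length = C·cosβ = 99.5942
L = r1·wrap1 + r2·wrap2 + 2·C·cosβ = 18·3.3218 + 9·2.9613 + 2·99.5942 = 285.6335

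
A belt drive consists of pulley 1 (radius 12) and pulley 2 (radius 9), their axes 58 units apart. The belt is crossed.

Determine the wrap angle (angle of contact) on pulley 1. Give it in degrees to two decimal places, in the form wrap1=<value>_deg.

crossed belt: β = asin((r1+r2)/C) = asin(21/58) = 21.2273°
wrap1 = wrap2 = π + 2β = 222.4546°

wrap1=222.45_deg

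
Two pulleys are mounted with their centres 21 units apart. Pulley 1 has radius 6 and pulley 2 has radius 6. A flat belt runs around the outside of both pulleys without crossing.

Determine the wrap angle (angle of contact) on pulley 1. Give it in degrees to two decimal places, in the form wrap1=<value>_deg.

wrap1=180.00_deg

open belt: β = asin((r2−r1)/C) = asin(0/21) = 0.0000°
wrap1 = π − 2β = 180.0000°
wrap2 = π + 2β = 180.0000°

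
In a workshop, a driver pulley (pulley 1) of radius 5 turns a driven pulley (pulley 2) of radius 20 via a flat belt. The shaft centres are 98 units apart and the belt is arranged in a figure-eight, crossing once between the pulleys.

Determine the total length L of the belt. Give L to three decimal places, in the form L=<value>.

L=280.953

crossed belt: β = asin((r1+r2)/C) = asin(25/98) = 14.7796°
wrap1 = wrap2 = π + 2β = 209.5593°
tangent length = C·cosβ = 94.7576
L = (r1+r2)·wrap + 2·C·cosβ = 25·3.6575 + 2·94.7576 = 280.9526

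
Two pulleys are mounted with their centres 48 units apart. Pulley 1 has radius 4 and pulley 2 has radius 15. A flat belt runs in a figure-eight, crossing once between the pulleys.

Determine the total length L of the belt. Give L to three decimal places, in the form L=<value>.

L=163.314

crossed belt: β = asin((r1+r2)/C) = asin(19/48) = 23.3180°
wrap1 = wrap2 = π + 2β = 226.6359°
tangent length = C·cosβ = 44.0795
L = (r1+r2)·wrap + 2·C·cosβ = 19·3.9555 + 2·44.0795 = 163.3143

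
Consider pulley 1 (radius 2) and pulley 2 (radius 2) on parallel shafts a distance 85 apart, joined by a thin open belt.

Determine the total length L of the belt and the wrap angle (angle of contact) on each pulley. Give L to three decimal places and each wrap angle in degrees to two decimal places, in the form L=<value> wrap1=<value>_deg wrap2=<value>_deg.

L=182.566 wrap1=180.00_deg wrap2=180.00_deg

open belt: β = asin((r2−r1)/C) = asin(0/85) = 0.0000°
wrap1 = π − 2β = 180.0000°
wrap2 = π + 2β = 180.0000°
tangent length = C·cosβ = 85.0000
L = r1·wrap1 + r2·wrap2 + 2·C·cosβ = 2·3.1416 + 2·3.1416 + 2·85.0000 = 182.5664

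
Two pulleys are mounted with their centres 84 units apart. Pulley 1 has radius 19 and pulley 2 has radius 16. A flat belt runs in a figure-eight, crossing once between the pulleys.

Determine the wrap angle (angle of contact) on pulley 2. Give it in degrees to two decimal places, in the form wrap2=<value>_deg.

crossed belt: β = asin((r1+r2)/C) = asin(35/84) = 24.6243°
wrap1 = wrap2 = π + 2β = 229.2486°

wrap2=229.25_deg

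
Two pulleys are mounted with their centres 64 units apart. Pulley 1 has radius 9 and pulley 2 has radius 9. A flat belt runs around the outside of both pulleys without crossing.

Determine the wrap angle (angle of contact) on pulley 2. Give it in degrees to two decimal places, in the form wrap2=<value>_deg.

wrap2=180.00_deg

open belt: β = asin((r2−r1)/C) = asin(0/64) = 0.0000°
wrap1 = π − 2β = 180.0000°
wrap2 = π + 2β = 180.0000°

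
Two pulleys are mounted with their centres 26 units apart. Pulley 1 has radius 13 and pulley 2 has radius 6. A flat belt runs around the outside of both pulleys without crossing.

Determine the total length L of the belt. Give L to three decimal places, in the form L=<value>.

L=113.587

open belt: β = asin((r2−r1)/C) = asin(-7/26) = -15.6185°
wrap1 = π − 2β = 211.2370°
wrap2 = π + 2β = 148.7630°
tangent length = C·cosβ = 25.0400
L = r1·wrap1 + r2·wrap2 + 2·C·cosβ = 13·3.6868 + 6·2.5964 + 2·25.0400 = 113.5865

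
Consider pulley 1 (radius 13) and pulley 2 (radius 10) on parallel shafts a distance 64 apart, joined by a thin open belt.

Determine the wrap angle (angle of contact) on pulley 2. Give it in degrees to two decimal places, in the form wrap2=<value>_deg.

wrap2=174.63_deg

open belt: β = asin((r2−r1)/C) = asin(-3/64) = -2.6867°
wrap1 = π − 2β = 185.3734°
wrap2 = π + 2β = 174.6266°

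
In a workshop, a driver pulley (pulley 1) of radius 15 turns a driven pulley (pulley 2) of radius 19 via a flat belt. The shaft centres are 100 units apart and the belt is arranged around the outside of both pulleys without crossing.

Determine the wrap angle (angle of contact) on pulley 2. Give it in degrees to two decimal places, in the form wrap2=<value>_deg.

wrap2=184.58_deg

open belt: β = asin((r2−r1)/C) = asin(4/100) = 2.2924°
wrap1 = π − 2β = 175.4151°
wrap2 = π + 2β = 184.5849°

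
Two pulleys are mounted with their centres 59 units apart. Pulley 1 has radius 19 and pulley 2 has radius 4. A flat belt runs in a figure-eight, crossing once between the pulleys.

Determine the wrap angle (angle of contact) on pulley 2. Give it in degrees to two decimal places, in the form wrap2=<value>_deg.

crossed belt: β = asin((r1+r2)/C) = asin(23/59) = 22.9440°
wrap1 = wrap2 = π + 2β = 225.8879°

wrap2=225.89_deg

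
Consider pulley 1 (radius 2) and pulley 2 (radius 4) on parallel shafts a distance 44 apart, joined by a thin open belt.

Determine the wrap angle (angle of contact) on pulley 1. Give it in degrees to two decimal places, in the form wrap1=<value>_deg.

open belt: β = asin((r2−r1)/C) = asin(2/44) = 2.6053°
wrap1 = π − 2β = 174.7895°
wrap2 = π + 2β = 185.2105°

wrap1=174.79_deg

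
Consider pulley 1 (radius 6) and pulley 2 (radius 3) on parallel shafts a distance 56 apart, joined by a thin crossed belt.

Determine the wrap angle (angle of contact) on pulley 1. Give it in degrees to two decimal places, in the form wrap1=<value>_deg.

crossed belt: β = asin((r1+r2)/C) = asin(9/56) = 9.2484°
wrap1 = wrap2 = π + 2β = 198.4967°

wrap1=198.50_deg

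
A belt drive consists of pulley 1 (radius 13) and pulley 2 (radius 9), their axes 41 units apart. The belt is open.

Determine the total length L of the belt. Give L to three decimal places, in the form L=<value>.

open belt: β = asin((r2−r1)/C) = asin(-4/41) = -5.5987°
wrap1 = π − 2β = 191.1975°
wrap2 = π + 2β = 168.8025°
tangent length = C·cosβ = 40.8044
L = r1·wrap1 + r2·wrap2 + 2·C·cosβ = 13·3.3370 + 9·2.9462 + 2·40.8044 = 151.5056

L=151.506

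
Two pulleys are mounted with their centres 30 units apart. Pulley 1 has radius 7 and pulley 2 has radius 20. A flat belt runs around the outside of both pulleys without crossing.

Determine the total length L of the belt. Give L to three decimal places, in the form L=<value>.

open belt: β = asin((r2−r1)/C) = asin(13/30) = 25.6793°
wrap1 = π − 2β = 128.6414°
wrap2 = π + 2β = 231.3586°
tangent length = C·cosβ = 27.0370
L = r1·wrap1 + r2·wrap2 + 2·C·cosβ = 7·2.2452 + 20·4.0380 + 2·27.0370 = 150.5499

L=150.550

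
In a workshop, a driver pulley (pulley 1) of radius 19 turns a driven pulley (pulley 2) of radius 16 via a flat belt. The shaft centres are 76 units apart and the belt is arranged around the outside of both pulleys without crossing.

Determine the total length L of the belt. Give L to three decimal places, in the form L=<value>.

L=262.074

open belt: β = asin((r2−r1)/C) = asin(-3/76) = -2.2623°
wrap1 = π − 2β = 184.5245°
wrap2 = π + 2β = 175.4755°
tangent length = C·cosβ = 75.9408
L = r1·wrap1 + r2·wrap2 + 2·C·cosβ = 19·3.2206 + 16·3.0626 + 2·75.9408 = 262.0742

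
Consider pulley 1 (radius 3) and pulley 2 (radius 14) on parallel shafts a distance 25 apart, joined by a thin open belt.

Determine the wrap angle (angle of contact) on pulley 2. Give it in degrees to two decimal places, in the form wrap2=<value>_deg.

open belt: β = asin((r2−r1)/C) = asin(11/25) = 26.1039°
wrap1 = π − 2β = 127.7922°
wrap2 = π + 2β = 232.2078°

wrap2=232.21_deg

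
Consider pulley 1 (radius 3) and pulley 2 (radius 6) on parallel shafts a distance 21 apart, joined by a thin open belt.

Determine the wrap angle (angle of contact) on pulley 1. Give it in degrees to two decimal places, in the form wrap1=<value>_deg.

wrap1=163.57_deg

open belt: β = asin((r2−r1)/C) = asin(3/21) = 8.2132°
wrap1 = π − 2β = 163.5736°
wrap2 = π + 2β = 196.4264°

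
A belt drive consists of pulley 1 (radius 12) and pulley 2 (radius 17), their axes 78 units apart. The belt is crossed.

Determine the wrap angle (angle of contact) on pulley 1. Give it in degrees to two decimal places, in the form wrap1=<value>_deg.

crossed belt: β = asin((r1+r2)/C) = asin(29/78) = 21.8264°
wrap1 = wrap2 = π + 2β = 223.6527°

wrap1=223.65_deg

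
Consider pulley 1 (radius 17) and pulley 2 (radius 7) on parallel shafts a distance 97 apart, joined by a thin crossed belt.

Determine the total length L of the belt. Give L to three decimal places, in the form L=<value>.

L=275.367

crossed belt: β = asin((r1+r2)/C) = asin(24/97) = 14.3251°
wrap1 = wrap2 = π + 2β = 208.6501°
tangent length = C·cosβ = 93.9840
L = (r1+r2)·wrap + 2·C·cosβ = 24·3.6416 + 2·93.9840 = 275.3672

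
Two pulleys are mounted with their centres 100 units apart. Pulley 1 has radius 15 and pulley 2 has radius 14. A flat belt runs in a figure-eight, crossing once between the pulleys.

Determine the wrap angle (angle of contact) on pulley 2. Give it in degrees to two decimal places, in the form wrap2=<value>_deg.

crossed belt: β = asin((r1+r2)/C) = asin(29/100) = 16.8580°
wrap1 = wrap2 = π + 2β = 213.7159°

wrap2=213.72_deg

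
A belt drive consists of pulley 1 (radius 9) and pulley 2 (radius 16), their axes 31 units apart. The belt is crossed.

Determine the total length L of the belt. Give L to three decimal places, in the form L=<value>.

L=162.107

crossed belt: β = asin((r1+r2)/C) = asin(25/31) = 53.7507°
wrap1 = wrap2 = π + 2β = 287.5014°
tangent length = C·cosβ = 18.3303
L = (r1+r2)·wrap + 2·C·cosβ = 25·5.0178 + 2·18.3303 = 162.1067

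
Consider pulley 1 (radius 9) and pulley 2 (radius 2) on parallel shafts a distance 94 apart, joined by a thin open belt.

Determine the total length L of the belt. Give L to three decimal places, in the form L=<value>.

open belt: β = asin((r2−r1)/C) = asin(-7/94) = -4.2707°
wrap1 = π − 2β = 188.5413°
wrap2 = π + 2β = 171.4587°
tangent length = C·cosβ = 93.7390
L = r1·wrap1 + r2·wrap2 + 2·C·cosβ = 9·3.2907 + 2·2.9925 + 2·93.7390 = 223.0790

L=223.079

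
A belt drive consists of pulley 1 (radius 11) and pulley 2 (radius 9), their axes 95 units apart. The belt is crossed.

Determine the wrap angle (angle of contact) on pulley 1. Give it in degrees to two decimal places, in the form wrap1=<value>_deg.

crossed belt: β = asin((r1+r2)/C) = asin(20/95) = 12.1532°
wrap1 = wrap2 = π + 2β = 204.3064°

wrap1=204.31_deg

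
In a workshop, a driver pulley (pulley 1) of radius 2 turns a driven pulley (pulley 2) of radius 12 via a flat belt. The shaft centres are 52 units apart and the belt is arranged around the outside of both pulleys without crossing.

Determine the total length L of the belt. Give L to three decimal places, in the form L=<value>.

L=149.911

open belt: β = asin((r2−r1)/C) = asin(10/52) = 11.0875°
wrap1 = π − 2β = 157.8250°
wrap2 = π + 2β = 202.1750°
tangent length = C·cosβ = 51.0294
L = r1·wrap1 + r2·wrap2 + 2·C·cosβ = 2·2.7546 + 12·3.5286 + 2·51.0294 = 149.9114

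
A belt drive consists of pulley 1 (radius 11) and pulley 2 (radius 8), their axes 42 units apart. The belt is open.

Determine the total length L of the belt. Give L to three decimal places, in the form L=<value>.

L=143.905

open belt: β = asin((r2−r1)/C) = asin(-3/42) = -4.0960°
wrap1 = π − 2β = 188.1921°
wrap2 = π + 2β = 171.8079°
tangent length = C·cosβ = 41.8927
L = r1·wrap1 + r2·wrap2 + 2·C·cosβ = 11·3.2846 + 8·2.9986 + 2·41.8927 = 143.9046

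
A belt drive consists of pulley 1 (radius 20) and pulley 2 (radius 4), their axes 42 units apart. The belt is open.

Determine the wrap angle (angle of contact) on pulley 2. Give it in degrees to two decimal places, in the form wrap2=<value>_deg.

wrap2=135.21_deg

open belt: β = asin((r2−r1)/C) = asin(-16/42) = -22.3927°
wrap1 = π − 2β = 224.7854°
wrap2 = π + 2β = 135.2146°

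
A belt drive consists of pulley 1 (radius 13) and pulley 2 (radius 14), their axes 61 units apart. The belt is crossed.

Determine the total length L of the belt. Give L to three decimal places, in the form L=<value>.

crossed belt: β = asin((r1+r2)/C) = asin(27/61) = 26.2714°
wrap1 = wrap2 = π + 2β = 232.5427°
tangent length = C·cosβ = 54.6992
L = (r1+r2)·wrap + 2·C·cosβ = 27·4.0586 + 2·54.6992 = 218.9815

L=218.982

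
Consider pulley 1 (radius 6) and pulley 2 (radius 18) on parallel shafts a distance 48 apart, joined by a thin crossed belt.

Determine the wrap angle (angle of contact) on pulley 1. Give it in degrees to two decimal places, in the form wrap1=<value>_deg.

wrap1=240.00_deg

crossed belt: β = asin((r1+r2)/C) = asin(24/48) = 30.0000°
wrap1 = wrap2 = π + 2β = 240.0000°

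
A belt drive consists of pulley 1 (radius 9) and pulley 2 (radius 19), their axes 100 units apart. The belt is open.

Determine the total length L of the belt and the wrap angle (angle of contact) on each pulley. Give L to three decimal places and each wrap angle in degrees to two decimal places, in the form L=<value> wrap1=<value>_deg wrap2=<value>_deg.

open belt: β = asin((r2−r1)/C) = asin(10/100) = 5.7392°
wrap1 = π − 2β = 168.5217°
wrap2 = π + 2β = 191.4783°
tangent length = C·cosβ = 99.4987
L = r1·wrap1 + r2·wrap2 + 2·C·cosβ = 9·2.9413 + 19·3.3419 + 2·99.4987 = 288.9654

L=288.965 wrap1=168.52_deg wrap2=191.48_deg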